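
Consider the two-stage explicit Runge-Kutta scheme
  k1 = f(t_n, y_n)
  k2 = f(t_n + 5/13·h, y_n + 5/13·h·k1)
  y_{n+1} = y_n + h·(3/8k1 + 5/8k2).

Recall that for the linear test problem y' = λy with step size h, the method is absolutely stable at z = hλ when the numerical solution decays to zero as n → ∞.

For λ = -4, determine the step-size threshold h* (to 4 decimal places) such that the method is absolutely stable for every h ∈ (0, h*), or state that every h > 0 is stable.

(-4.1600,0); λ=-4 ⇒ h* = (104/25)/4 = 1.0400.

Set f=λy, z=hλ:
  k1=λy_n ⇒ h·k1=z·y_n;  k2=λ(1+5/13z)y_n ⇒ h·k2=z(1+5/13z)y_n
  y_{n+1}/y_n = 1 + 3/8z + 5/8z(1+5/13z) = 1 + z + 25/104z²
  so R(z) = 1 + z + 25/104z².

Need |R(x)|<1, x<0.
x=-0.79: |R|=0.3600
R=1: x+25/104x²=0 ⇒ x=−104/25=-4.1600; min R=1−1/(4·25/104)=-0.0400>−1
Confirm numerically:
  x=-3.456: |R|=0.41514 <1
  x=-3.437: |R|=0.40266 <1
  x=-1.950: |R|=0.03594 <1
  x=-4.684: |R|=1.59000 >1
  x=-4.498: |R|=1.36546 >1
So |R|<1 on (-4.1600, 0).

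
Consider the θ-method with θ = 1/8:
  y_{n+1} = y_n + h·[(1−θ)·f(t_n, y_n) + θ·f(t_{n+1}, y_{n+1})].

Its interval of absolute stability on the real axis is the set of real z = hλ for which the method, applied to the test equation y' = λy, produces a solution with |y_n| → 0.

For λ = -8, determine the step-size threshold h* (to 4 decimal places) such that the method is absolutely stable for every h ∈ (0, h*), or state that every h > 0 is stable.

(-2.6667,0); λ=-8 ⇒ h* = (8/3)/8 = 0.3333.

With y'=λy (z=hλ):
  y_{n+1} = y_n + z·[7/8·y_n + 1/8·y_{n+1}] ⇒ (1 − 1/8z)y_{n+1} = (1 + 7/8z)y_n
  ⇒ R(z) = (1 + 7/8z)/(1 − 1/8z).

Boundary: |R(x)|=1, x<0.
x=-0.94: |R|=0.1588
R=−1: 1+7/8x = −1+1/8x ⇒ -3/4x=2 ⇒ x=2/(-3/4)=-2.6667
Confirm numerically:
  x=-1.458: |R|=0.23324 <1
  x=-1.341: |R|=0.14849 <1
  x=-1.142: |R|=0.00066 <1
  x=-3.053: |R|=1.20972 >1
  x=-3.021: |R|=1.19290 >1
  x=-2.923: |R|=1.14080 >1
So |R|<1 on (-2.6667, 0).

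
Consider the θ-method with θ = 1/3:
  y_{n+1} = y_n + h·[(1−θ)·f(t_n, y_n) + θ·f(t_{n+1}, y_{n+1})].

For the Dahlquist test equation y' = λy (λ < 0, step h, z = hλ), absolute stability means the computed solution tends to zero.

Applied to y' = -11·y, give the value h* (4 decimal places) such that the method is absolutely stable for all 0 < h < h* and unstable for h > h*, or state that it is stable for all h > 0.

Test eqn y'=λy, z=hλ:
  y_{n+1} = y_n + z·[2/3·y_n + 1/3·y_{n+1}] ⇒ (1 − 1/3z)y_{n+1} = (1 + 2/3z)y_n
  ⇒ R(z) = (1 + 2/3z)/(1 − 1/3z).

Solve |R(x)|<1 on ℝ⁻.
x=-0.93: |R|=0.2901
R=−1: 1+2/3x = −1+1/3x ⇒ -1/3x=2 ⇒ x=2/(-1/3)=-6.0000
Confirm numerically:
  x=-4.216: |R|=0.75277 <1
  x=-3.499: |R|=0.61517 <1
  x=-3.288: |R|=0.56870 <1
  x=-2.761: |R|=0.43777 <1
  x=-6.320: |R|=1.03433 >1
  x=-6.055: |R|=1.00607 >1
Stable set (-6.0000, 0).

(-6.0000,0); λ=-11 ⇒ h* = (6)/11 = 0.5455.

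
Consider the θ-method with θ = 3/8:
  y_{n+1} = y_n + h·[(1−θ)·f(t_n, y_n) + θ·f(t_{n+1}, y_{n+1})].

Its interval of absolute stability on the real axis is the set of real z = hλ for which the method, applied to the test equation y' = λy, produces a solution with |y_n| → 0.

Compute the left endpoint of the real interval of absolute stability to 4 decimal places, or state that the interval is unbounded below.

Test eqn y'=λy, z=hλ:
  y_{n+1} = y_n + z·[5/8·y_n + 3/8·y_{n+1}] ⇒ (1 − 3/8z)y_{n+1} = (1 + 5/8z)y_n
  so R(z) = (1 + 5/8z)/(1 − 3/8z).

Find x<0 with |R(x)|<1.
x=-0.92: |R|=0.3160
R=−1: 1+5/8x = −1+3/8x ⇒ -1/4x=2 ⇒ x=2/(-1/4)=-8.0000
Confirm numerically:
  x=-6.791: |R|=0.91478 <1
  x=-6.602: |R|=0.89945 <1
  x=-5.317: |R|=0.77596 <1
  x=-4.581: |R|=0.68551 <1
  x=-8.285: |R|=1.01735 >1
  x=-8.170: |R|=1.01046 >1
  x=-8.156: |R|=1.00961 >1
Stable set (-8.0000, 0).

z* = -8.0000.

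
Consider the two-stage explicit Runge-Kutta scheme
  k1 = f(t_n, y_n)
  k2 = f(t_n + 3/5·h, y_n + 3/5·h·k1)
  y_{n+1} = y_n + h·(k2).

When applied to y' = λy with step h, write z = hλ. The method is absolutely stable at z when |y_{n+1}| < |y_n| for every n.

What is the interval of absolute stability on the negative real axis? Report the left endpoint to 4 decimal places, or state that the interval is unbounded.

z∈(-1.6667,0).

On y'=λy, z=hλ:
  k1=λy_n ⇒ h·k1=z·y_n;  k2=λ(1+3/5z)y_n ⇒ h·k2=z(1+3/5z)y_n
  y_{n+1}/y_n = 1 + z(1+3/5z) = 1 + z + 3/5z²
  Hence R(z) = 1 + z + 3/5z².

Need |R(x)|<1, x<0.
x=-0.34: |R|=0.7294
R=1: x+3/5x²=0 ⇒ x=−5/3=-1.6667; min R=1−1/(4·3/5)=0.5833>−1
Confirm numerically:
  x=-1.468: |R|=0.82501 <1
  x=-0.971: |R|=0.59470 <1
  x=-0.877: |R|=0.58448 <1
  x=-0.673: |R|=0.59876 <1
  x=-2.252: |R|=1.79090 >1
  x=-2.002: |R|=1.40280 >1
  x=-1.802: |R|=1.14632 >1
So |R|<1 on (-1.6667, 0).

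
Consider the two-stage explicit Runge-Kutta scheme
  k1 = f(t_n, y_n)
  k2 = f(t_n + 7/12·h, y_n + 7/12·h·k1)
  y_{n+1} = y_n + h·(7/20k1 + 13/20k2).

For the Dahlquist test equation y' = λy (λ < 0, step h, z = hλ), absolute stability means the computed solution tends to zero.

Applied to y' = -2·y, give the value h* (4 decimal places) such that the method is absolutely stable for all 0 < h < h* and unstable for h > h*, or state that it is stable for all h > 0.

(-2.6374,0); λ=-2 ⇒ h* = (240/91)/2 = 1.3187.

With y'=λy (z=hλ):
  k1=λy_n ⇒ h·k1=z·y_n;  k2=λ(1+7/12z)y_n ⇒ h·k2=z(1+7/12z)y_n
  y_{n+1}/y_n = 1 + 7/20z + 13/20z(1+7/12z) = 1 + z + 91/240z²
  Hence R(z) = 1 + z + 91/240z².

Solve |R(x)|<1 on ℝ⁻.
x=-1.44: |R|=0.3462
R=1: x+91/240x²=0 ⇒ x=−240/91=-2.6374; min R=1−1/(4·91/240)=0.3407>−1
Confirm numerically:
  x=-2.170: |R|=0.61546 <1
  x=-1.840: |R|=0.44371 <1
  x=-1.192: |R|=0.34674 <1
  x=-3.146: |R|=1.60673 >1
  x=-3.132: |R|=1.58741 >1
So |R|<1 on (-2.6374, 0).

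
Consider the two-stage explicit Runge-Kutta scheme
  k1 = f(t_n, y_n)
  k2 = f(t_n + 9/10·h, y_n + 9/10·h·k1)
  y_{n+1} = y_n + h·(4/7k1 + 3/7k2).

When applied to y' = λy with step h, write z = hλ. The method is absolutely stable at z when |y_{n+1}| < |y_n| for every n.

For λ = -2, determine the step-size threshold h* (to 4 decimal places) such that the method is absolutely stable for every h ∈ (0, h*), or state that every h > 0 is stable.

With y'=λy (z=hλ):
  k1=λy_n ⇒ h·k1=z·y_n;  k2=λ(1+9/10z)y_n ⇒ h·k2=z(1+9/10z)y_n
  y_{n+1}/y_n = 1 + 4/7z + 3/7z(1+9/10z) = 1 + z + 27/70z²
  R(z) = 1 + z + 27/70z².

Need |R(x)|<1, x<0.
x=-0.33: |R|=0.7120
R=1: x+27/70x²=0 ⇒ x=−70/27=-2.5926; min R=1−1/(4·27/70)=0.3519>−1
Confirm numerically:
  x=-2.550: |R|=0.95811 <1
  x=-1.327: |R|=0.35222 <1
  x=-1.188: |R|=0.35638 <1
  x=-1.177: |R|=0.35734 <1
  x=-3.186: |R|=1.72923 >1
  x=-3.153: |R|=1.68154 >1
  x=-3.124: |R|=1.64033 >1
So |R|<1 on (-2.5926, 0).

(-2.5926,0); λ=-2 ⇒ h* = (70/27)/2 = 1.2963.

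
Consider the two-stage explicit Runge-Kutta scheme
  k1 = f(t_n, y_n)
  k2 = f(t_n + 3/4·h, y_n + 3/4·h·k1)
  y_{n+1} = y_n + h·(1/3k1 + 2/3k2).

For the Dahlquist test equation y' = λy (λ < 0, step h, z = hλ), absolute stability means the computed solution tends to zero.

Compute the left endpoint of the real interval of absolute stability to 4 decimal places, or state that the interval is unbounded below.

With y'=λy (z=hλ):
  k1=λy_n ⇒ h·k1=z·y_n;  k2=λ(1+3/4z)y_n ⇒ h·k2=z(1+3/4z)y_n
  y_{n+1}/y_n = 1 + 1/3z + 2/3z(1+3/4z) = 1 + z + 1/2z²
  R(z) = 1 + z + 1/2z².

Solve |R(x)|<1 on ℝ⁻.
x=-0.83: |R|=0.5145
R=1: x+1/2x²=0 ⇒ x=−2=-2.0000; min R=1−1/(4·1/2)=0.5000>−1
Confirm numerically:
  x=-1.957: |R|=0.95792 <1
  x=-1.278: |R|=0.53864 <1
  x=-1.030: |R|=0.50045 <1
  x=-2.489: |R|=1.60856 >1
  x=-2.449: |R|=1.54980 >1
  x=-2.226: |R|=1.25154 >1
So |R|<1 on (-2.0000, 0).

left endpoint -2.0000.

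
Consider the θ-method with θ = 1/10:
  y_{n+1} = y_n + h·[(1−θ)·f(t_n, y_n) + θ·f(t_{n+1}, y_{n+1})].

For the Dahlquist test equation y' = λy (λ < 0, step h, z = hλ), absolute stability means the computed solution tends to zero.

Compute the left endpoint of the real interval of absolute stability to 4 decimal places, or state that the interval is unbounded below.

With y'=λy (z=hλ):
  y_{n+1} = y_n + z·[9/10·y_n + 1/10·y_{n+1}] ⇒ (1 − 1/10z)y_{n+1} = (1 + 9/10z)y_n
  R(z) = (1 + 9/10z)/(1 − 1/10z).

Find x<0 with |R(x)|<1.
x=-0.66: |R|=0.3809
R=−1: 1+9/10x = −1+1/10x ⇒ -4/5x=2 ⇒ x=2/(-4/5)=-2.5000
Confirm numerically:
  x=-2.461: |R|=0.97496 <1
  x=-1.130: |R|=0.01527 <1
  x=-1.107: |R|=0.00333 <1
  x=-1.013: |R|=0.08018 <1
  x=-3.059: |R|=1.34245 >1
  x=-2.733: |R|=1.14639 >1
Interval (-2.5000, 0).

left endpoint -2.5000.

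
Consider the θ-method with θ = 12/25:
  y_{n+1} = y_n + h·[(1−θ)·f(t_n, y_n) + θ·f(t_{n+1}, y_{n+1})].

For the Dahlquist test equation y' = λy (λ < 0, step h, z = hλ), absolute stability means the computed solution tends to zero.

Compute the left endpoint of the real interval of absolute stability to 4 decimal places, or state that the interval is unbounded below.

z* = -50.0000.

With y'=λy (z=hλ):
  y_{n+1} = y_n + z·[13/25·y_n + 12/25·y_{n+1}] ⇒ (1 − 12/25z)y_{n+1} = (1 + 13/25z)y_n
  ⇒ R(z) = (1 + 13/25z)/(1 − 12/25z).

Solve |R(x)|<1 on ℝ⁻.
x=-0.85: |R|=0.3963
R=−1: 1+13/25x = −1+12/25x ⇒ -1/25x=2 ⇒ x=2/(-1/25)=-50.0000
Confirm numerically:
  x=-37.066: |R|=0.97247 <1
  x=-36.293: |R|=0.97024 <1
  x=-32.010: |R|=0.95603 <1
  x=-50.263: |R|=1.00042 >1
  x=-50.138: |R|=1.00022 >1
Stable set (-50.0000, 0).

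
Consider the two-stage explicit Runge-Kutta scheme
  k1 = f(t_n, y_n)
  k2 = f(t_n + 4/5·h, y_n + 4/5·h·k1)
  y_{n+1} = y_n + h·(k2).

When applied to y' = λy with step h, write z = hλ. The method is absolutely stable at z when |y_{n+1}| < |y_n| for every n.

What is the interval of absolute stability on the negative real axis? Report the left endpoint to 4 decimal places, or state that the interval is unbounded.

On y'=λy, z=hλ:
  k1=λy_n ⇒ h·k1=z·y_n;  k2=λ(1+4/5z)y_n ⇒ h·k2=z(1+4/5z)y_n
  y_{n+1}/y_n = 1 + z(1+4/5z) = 1 + z + 4/5z²
  so R(z) = 1 + z + 4/5z².

Solve |R(x)|<1 on ℝ⁻.
x=-0.52: |R|=0.6963
R=1: x+4/5x²=0 ⇒ x=−5/4=-1.2500; min R=1−1/(4·4/5)=0.6875>−1
Confirm numerically:
  x=-1.230: |R|=0.98032 <1
  x=-0.863: |R|=0.73282 <1
  x=-0.769: |R|=0.70409 <1
  x=-1.647: |R|=1.52309 >1
  x=-1.438: |R|=1.21628 >1
  x=-1.277: |R|=1.02758 >1
Interval (-1.2500, 0).

(-1.2500, 0).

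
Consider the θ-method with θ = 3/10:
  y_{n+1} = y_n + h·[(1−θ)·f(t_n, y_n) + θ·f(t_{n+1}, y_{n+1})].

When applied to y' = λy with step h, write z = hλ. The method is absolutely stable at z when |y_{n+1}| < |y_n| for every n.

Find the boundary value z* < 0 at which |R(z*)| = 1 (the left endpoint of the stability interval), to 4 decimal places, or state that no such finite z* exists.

z* = -5.0000.

With y'=λy (z=hλ):
  y_{n+1} = y_n + z·[7/10·y_n + 3/10·y_{n+1}] ⇒ (1 − 3/10z)y_{n+1} = (1 + 7/10z)y_n
  ⇒ R(z) = (1 + 7/10z)/(1 − 3/10z).

Boundary: |R(x)|=1, x<0.
x=-1.17: |R|=0.1340
R=−1: 1+7/10x = −1+3/10x ⇒ -2/5x=2 ⇒ x=2/(-2/5)=-5.0000
Confirm numerically:
  x=-4.383: |R|=0.89339 <1
  x=-3.877: |R|=0.79234 <1
  x=-3.311: |R|=0.66106 <1
  x=-5.545: |R|=1.08185 >1
  x=-5.030: |R|=1.00478 >1
Interval (-5.0000, 0).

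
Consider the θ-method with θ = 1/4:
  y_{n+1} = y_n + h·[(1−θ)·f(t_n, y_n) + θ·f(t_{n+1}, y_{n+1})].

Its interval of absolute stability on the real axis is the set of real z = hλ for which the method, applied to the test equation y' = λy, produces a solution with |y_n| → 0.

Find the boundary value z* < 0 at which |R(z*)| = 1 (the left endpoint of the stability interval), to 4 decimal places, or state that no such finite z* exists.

left endpoint -4.0000.

Test eqn y'=λy, z=hλ:
  y_{n+1} = y_n + z·[3/4·y_n + 1/4·y_{n+1}] ⇒ (1 − 1/4z)y_{n+1} = (1 + 3/4z)y_n
  R(z) = (1 + 3/4z)/(1 − 1/4z).

Boundary: |R(x)|=1, x<0.
x=-0.39: |R|=0.6446
R=−1: 1+3/4x = −1+1/4x ⇒ -1/2x=2 ⇒ x=2/(-1/2)=-4.0000
Confirm numerically:
  x=-3.200: |R|=0.77778 <1
  x=-2.836: |R|=0.65945 <1
  x=-2.298: |R|=0.45951 <1
  x=-4.314: |R|=1.07554 >1
  x=-4.190: |R|=1.04640 >1
  x=-4.185: |R|=1.04520 >1
So |R|<1 on (-4.0000, 0).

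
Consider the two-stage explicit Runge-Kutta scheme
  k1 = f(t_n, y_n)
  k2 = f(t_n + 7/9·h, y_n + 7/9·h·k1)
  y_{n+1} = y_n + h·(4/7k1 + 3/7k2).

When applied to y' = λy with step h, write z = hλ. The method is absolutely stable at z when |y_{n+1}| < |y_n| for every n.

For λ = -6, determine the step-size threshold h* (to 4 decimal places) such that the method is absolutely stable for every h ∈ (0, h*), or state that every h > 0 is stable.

(-3.0000,0); λ=-6 ⇒ h* = (3)/6 = 0.5000.

Set f=λy, z=hλ:
  k1=λy_n ⇒ h·k1=z·y_n;  k2=λ(1+7/9z)y_n ⇒ h·k2=z(1+7/9z)y_n
  y_{n+1}/y_n = 1 + 4/7z + 3/7z(1+7/9z) = 1 + z + 1/3z²
  so R(z) = 1 + z + 1/3z².

Need |R(x)|<1, x<0.
x=-1.23: |R|=0.2743
R=1: x+1/3x²=0 ⇒ x=−3=-3.0000; min R=1−1/(4·1/3)=0.2500>−1
Confirm numerically:
  x=-2.933: |R|=0.93450 <1
  x=-2.533: |R|=0.60570 <1
  x=-2.359: |R|=0.49596 <1
  x=-1.552: |R|=0.25090 <1
  x=-3.374: |R|=1.42063 >1
  x=-3.100: |R|=1.10333 >1
So |R|<1 on (-3.0000, 0).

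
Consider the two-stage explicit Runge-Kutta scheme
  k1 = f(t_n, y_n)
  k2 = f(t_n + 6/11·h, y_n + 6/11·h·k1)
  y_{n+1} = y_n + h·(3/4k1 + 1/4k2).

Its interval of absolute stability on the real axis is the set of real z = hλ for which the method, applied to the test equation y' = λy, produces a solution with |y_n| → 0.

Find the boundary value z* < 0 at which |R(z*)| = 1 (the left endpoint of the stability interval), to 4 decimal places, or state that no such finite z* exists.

left endpoint -7.3333.

On y'=λy, z=hλ:
  k1=λy_n ⇒ h·k1=z·y_n;  k2=λ(1+6/11z)y_n ⇒ h·k2=z(1+6/11z)y_n
  y_{n+1}/y_n = 1 + 3/4z + 1/4z(1+6/11z) = 1 + z + 3/22z²
  so R(z) = 1 + z + 3/22z².

Need |R(x)|<1, x<0.
x=-1.25: |R|=0.0369
R=1: x+3/22x²=0 ⇒ x=−22/3=-7.3333; min R=1−1/(4·3/22)=-0.8333>−1
Confirm numerically:
  x=-6.795: |R|=0.50119 <1
  x=-4.273: |R|=0.78320 <1
  x=-3.512: |R|=0.83007 <1
  x=-3.166: |R|=0.79915 <1
  x=-7.882: |R|=1.58972 >1
  x=-7.564: |R|=1.23792 >1
  x=-7.502: |R|=1.17255 >1
So |R|<1 on (-7.3333, 0).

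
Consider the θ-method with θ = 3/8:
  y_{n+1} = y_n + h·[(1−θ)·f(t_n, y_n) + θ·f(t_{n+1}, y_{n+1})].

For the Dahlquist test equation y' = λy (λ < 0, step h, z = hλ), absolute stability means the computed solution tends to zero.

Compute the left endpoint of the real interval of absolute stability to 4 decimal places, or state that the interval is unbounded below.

left endpoint -8.0000.

Test eqn y'=λy, z=hλ:
  y_{n+1} = y_n + z·[5/8·y_n + 3/8·y_{n+1}] ⇒ (1 − 3/8z)y_{n+1} = (1 + 5/8z)y_n
  so R(z) = (1 + 5/8z)/(1 − 3/8z).

Boundary: |R(x)|=1, x<0.
x=-1.78: |R|=0.0675
R=−1: 1+5/8x = −1+3/8x ⇒ -1/4x=2 ⇒ x=2/(-1/4)=-8.0000
Confirm numerically:
  x=-7.965: |R|=0.99781 <1
  x=-7.148: |R|=0.94213 <1
  x=-6.059: |R|=0.85170 <1
  x=-4.903: |R|=0.72724 <1
  x=-8.314: |R|=1.01906 >1
  x=-8.141: |R|=1.00870 >1
So |R|<1 on (-8.0000, 0).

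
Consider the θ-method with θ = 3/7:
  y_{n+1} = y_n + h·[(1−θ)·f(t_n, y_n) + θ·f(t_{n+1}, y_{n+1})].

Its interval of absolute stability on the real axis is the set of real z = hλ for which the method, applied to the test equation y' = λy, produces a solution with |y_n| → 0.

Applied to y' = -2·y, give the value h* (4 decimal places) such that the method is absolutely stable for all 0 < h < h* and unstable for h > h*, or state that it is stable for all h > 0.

(-14.0000,0); λ=-2 ⇒ h* = (14)/2 = 7.0000.

Set f=λy, z=hλ:
  y_{n+1} = y_n + z·[4/7·y_n + 3/7·y_{n+1}] ⇒ (1 − 3/7z)y_{n+1} = (1 + 4/7z)y_n
  Hence R(z) = (1 + 4/7z)/(1 − 3/7z).

Need |R(x)|<1, x<0.
x=-1.46: |R|=0.1019
R=−1: 1+4/7x = −1+3/7x ⇒ -1/7x=2 ⇒ x=2/(-1/7)=-14.0000
Confirm numerically:
  x=-10.313: |R|=0.90282 <1
  x=-9.765: |R|=0.88332 <1
  x=-7.616: |R|=0.78612 <1
  x=-7.285: |R|=0.76728 <1
  x=-14.581: |R|=1.01145 >1
  x=-14.465: |R|=1.00923 >1
Interval (-14.0000, 0).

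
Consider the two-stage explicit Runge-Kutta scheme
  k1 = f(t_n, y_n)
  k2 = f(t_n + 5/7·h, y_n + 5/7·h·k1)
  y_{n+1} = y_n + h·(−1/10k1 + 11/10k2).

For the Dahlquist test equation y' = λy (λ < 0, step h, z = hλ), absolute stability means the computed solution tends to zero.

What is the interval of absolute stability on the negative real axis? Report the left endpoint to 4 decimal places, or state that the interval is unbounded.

z∈(-1.2727,0).

On y'=λy, z=hλ:
  k1=λy_n ⇒ h·k1=z·y_n;  k2=λ(1+5/7z)y_n ⇒ h·k2=z(1+5/7z)y_n
  y_{n+1}/y_n = 1 − 1/10z + 11/10z(1+5/7z) = 1 + z + 11/14z²
  Hence R(z) = 1 + z + 11/14z².

Solve |R(x)|<1 on ℝ⁻.
x=-0.72: |R|=0.6873
R=1: x+11/14x²=0 ⇒ x=−14/11=-1.2727; min R=1−1/(4·11/14)=0.6818>−1
Confirm numerically:
  x=-1.051: |R|=0.81690 <1
  x=-0.762: |R|=0.69422 <1
  x=-0.530: |R|=0.69071 <1
  x=-0.525: |R|=0.69156 <1
  x=-1.528: |R|=1.30647 >1
  x=-1.374: |R|=1.10933 >1
  x=-1.311: |R|=1.03942 >1
Stable set (-1.2727, 0).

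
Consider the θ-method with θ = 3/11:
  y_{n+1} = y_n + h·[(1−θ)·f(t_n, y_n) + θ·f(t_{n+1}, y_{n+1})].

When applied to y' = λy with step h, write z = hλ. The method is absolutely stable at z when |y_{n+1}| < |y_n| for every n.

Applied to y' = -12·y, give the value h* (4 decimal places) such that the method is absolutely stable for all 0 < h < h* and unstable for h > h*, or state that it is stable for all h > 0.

On y'=λy, z=hλ:
  y_{n+1} = y_n + z·[8/11·y_n + 3/11·y_{n+1}] ⇒ (1 − 3/11z)y_{n+1} = (1 + 8/11z)y_n
  so R(z) = (1 + 8/11z)/(1 − 3/11z).

Solve |R(x)|<1 on ℝ⁻.
x=-1.46: |R|=0.0442
R=−1: 1+8/11x = −1+3/11x ⇒ -5/11x=2 ⇒ x=2/(-5/11)=-4.4000
Confirm numerically:
  x=-4.329: |R|=0.98520 <1
  x=-4.274: |R|=0.97355 <1
  x=-3.869: |R|=0.88256 <1
  x=-1.937: |R|=0.26744 <1
  x=-4.892: |R|=1.09581 >1
  x=-4.738: |R|=1.06703 >1
  x=-4.585: |R|=1.03737 >1
Stable set (-4.4000, 0).

(-4.4000,0); λ=-12 ⇒ h* = (22/5)/12 = 0.3667.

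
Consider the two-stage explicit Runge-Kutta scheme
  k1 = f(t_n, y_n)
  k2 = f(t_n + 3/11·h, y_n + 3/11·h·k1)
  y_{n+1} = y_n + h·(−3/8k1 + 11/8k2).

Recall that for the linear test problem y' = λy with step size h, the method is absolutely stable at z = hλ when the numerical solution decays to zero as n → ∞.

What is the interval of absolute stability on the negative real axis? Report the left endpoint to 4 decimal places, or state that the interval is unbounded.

(-2.6667, 0).

Set f=λy, z=hλ:
  k1=λy_n ⇒ h·k1=z·y_n;  k2=λ(1+3/11z)y_n ⇒ h·k2=z(1+3/11z)y_n
  y_{n+1}/y_n = 1 − 3/8z + 11/8z(1+3/11z) = 1 + z + 3/8z²
  R(z) = 1 + z + 3/8z².

Boundary: |R(x)|=1, x<0.
x=-1.39: |R|=0.3345
R=1: x+3/8x²=0 ⇒ x=−8/3=-2.6667; min R=1−1/(4·3/8)=0.3333>−1
Confirm numerically:
  x=-2.507: |R|=0.84989 <1
  x=-2.342: |R|=0.71486 <1
  x=-1.965: |R|=0.48296 <1
  x=-1.263: |R|=0.33519 <1
  x=-2.781: |R|=1.11924 >1
  x=-2.703: |R|=1.03683 >1
So |R|<1 on (-2.6667, 0).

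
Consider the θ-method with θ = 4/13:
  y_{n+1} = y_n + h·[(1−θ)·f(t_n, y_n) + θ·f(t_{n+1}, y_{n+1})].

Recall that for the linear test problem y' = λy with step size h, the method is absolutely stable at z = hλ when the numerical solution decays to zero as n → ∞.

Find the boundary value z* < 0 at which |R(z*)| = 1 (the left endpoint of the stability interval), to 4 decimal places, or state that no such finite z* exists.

Set f=λy, z=hλ:
  y_{n+1} = y_n + z·[9/13·y_n + 4/13·y_{n+1}] ⇒ (1 − 4/13z)y_{n+1} = (1 + 9/13z)y_n
  so R(z) = (1 + 9/13z)/(1 − 4/13z).

Need |R(x)|<1, x<0.
x=-0.53: |R|=0.5443
R=−1: 1+9/13x = −1+4/13x ⇒ -5/13x=2 ⇒ x=2/(-5/13)=-5.2000
Confirm numerically:
  x=-3.941: |R|=0.78115 <1
  x=-3.643: |R|=0.71765 <1
  x=-3.238: |R|=0.62199 <1
  x=-5.624: |R|=1.05973 >1
  x=-5.516: |R|=1.04506 >1
  x=-5.330: |R|=1.01894 >1
Interval (-5.2000, 0).

left endpoint -5.2000.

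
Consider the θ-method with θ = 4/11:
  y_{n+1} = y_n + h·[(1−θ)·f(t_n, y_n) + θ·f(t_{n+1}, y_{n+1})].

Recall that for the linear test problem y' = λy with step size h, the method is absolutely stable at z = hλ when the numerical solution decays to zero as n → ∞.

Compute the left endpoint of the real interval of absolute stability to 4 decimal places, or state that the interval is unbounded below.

left endpoint -7.3333.

With y'=λy (z=hλ):
  y_{n+1} = y_n + z·[7/11·y_n + 4/11·y_{n+1}] ⇒ (1 − 4/11z)y_{n+1} = (1 + 7/11z)y_n
  R(z) = (1 + 7/11z)/(1 − 4/11z).

Find x<0 with |R(x)|<1.
x=-0.83: |R|=0.3624
R=−1: 1+7/11x = −1+4/11x ⇒ -3/11x=2 ⇒ x=2/(-3/11)=-7.3333
Confirm numerically:
  x=-3.991: |R|=0.62813 <1
  x=-3.755: |R|=0.58743 <1
  x=-3.338: |R|=0.50780 <1
  x=-7.818: |R|=1.03440 >1
  x=-7.436: |R|=1.00756 >1
Interval (-7.3333, 0).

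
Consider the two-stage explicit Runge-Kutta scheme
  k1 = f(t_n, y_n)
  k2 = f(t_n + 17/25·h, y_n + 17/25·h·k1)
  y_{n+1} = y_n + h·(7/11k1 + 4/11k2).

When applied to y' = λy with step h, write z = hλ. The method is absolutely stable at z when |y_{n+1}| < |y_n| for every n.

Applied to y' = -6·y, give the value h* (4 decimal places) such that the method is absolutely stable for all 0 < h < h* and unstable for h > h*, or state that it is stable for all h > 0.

Set f=λy, z=hλ:
  k1=λy_n ⇒ h·k1=z·y_n;  k2=λ(1+17/25z)y_n ⇒ h·k2=z(1+17/25z)y_n
  y_{n+1}/y_n = 1 + 7/11z + 4/11z(1+17/25z) = 1 + z + 68/275z²
  R(z) = 1 + z + 68/275z².

Find x<0 with |R(x)|<1.
x=-0.37: |R|=0.6639
R=1: x+68/275x²=0 ⇒ x=−275/68=-4.0441; min R=1−1/(4·68/275)=-0.0110>−1
Confirm numerically:
  x=-3.308: |R|=0.39787 <1
  x=-2.579: |R|=0.06567 <1
  x=-2.264: |R|=0.00344 <1
  x=-4.465: |R|=1.46468 >1
  x=-4.094: |R|=1.05050 >1
Stable set (-4.0441, 0).

(-4.0441,0); λ=-6 ⇒ h* = (275/68)/6 = 0.6740.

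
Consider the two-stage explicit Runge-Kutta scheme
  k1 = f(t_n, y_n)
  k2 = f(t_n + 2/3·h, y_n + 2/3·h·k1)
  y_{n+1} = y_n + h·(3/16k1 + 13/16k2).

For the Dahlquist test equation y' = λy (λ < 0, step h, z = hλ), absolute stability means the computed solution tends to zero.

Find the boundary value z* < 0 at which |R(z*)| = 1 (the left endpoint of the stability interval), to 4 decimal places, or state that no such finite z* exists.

z* = -1.8462.

With y'=λy (z=hλ):
  k1=λy_n ⇒ h·k1=z·y_n;  k2=λ(1+2/3z)y_n ⇒ h·k2=z(1+2/3z)y_n
  y_{n+1}/y_n = 1 + 3/16z + 13/16z(1+2/3z) = 1 + z + 13/24z²
  so R(z) = 1 + z + 13/24z².

Boundary: |R(x)|=1, x<0.
x=-1.32: |R|=0.6238
R=1: x+13/24x²=0 ⇒ x=−24/13=-1.8462; min R=1−1/(4·13/24)=0.5385>−1
Confirm numerically:
  x=-1.505: |R|=0.72189 <1
  x=-1.504: |R|=0.72126 <1
  x=-1.364: |R|=0.64377 <1
  x=-0.871: |R|=0.53993 <1
  x=-2.370: |R|=1.67249 >1
  x=-2.309: |R|=1.57889 >1
  x=-2.133: |R|=1.33141 >1
Stable set (-1.8462, 0).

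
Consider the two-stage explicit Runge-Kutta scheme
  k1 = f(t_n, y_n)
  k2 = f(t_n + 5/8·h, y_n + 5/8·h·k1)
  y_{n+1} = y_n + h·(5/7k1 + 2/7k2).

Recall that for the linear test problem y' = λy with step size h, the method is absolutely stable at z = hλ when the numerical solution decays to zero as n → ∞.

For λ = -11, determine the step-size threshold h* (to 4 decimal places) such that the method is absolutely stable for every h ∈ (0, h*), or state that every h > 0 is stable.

(-5.6000,0); λ=-11 ⇒ h* = (28/5)/11 = 0.5091.

On y'=λy, z=hλ:
  k1=λy_n ⇒ h·k1=z·y_n;  k2=λ(1+5/8z)y_n ⇒ h·k2=z(1+5/8z)y_n
  y_{n+1}/y_n = 1 + 5/7z + 2/7z(1+5/8z) = 1 + z + 5/28z²
  R(z) = 1 + z + 5/28z².

Solve |R(x)|<1 on ℝ⁻.
x=-1.25: |R|=0.0290
R=1: x+5/28x²=0 ⇒ x=−28/5=-5.6000; min R=1−1/(4·5/28)=-0.4000>−1
Confirm numerically:
  x=-4.194: |R|=0.05299 <1
  x=-4.002: |R|=0.14200 <1
  x=-3.512: |R|=0.30947 <1
  x=-3.293: |R|=0.35660 <1
  x=-6.099: |R|=1.54346 >1
  x=-5.898: |R|=1.31386 >1
Stable set (-5.6000, 0).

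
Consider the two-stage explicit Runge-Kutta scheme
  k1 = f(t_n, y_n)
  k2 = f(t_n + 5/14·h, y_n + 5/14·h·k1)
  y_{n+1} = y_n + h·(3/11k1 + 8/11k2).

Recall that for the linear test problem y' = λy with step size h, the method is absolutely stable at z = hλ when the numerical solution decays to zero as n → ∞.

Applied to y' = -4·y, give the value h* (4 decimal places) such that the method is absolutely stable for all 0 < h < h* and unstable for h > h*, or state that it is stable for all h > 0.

(-3.8500,0); λ=-4 ⇒ h* = (77/20)/4 = 0.9625.

Set f=λy, z=hλ:
  k1=λy_n ⇒ h·k1=z·y_n;  k2=λ(1+5/14z)y_n ⇒ h·k2=z(1+5/14z)y_n
  y_{n+1}/y_n = 1 + 3/11z + 8/11z(1+5/14z) = 1 + z + 20/77z²
  ⇒ R(z) = 1 + z + 20/77z².

Need |R(x)|<1, x<0.
x=-1.51: |R|=0.0822
R=1: x+20/77x²=0 ⇒ x=−77/20=-3.8500; min R=1−1/(4·20/77)=0.0375>−1
Confirm numerically:
  x=-3.258: |R|=0.49903 <1
  x=-2.874: |R|=0.27142 <1
  x=-2.527: |R|=0.13163 <1
  x=-2.061: |R|=0.04230 <1
  x=-4.416: |R|=1.64921 >1
  x=-4.102: |R|=1.26849 >1
Stable set (-3.8500, 0).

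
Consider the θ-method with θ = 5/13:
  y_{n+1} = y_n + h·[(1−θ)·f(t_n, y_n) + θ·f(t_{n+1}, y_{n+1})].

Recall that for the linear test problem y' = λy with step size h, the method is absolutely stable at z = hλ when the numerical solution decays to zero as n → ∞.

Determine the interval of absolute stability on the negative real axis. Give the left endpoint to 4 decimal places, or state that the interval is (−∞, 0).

(-8.6667, 0).

With y'=λy (z=hλ):
  y_{n+1} = y_n + z·[8/13·y_n + 5/13·y_{n+1}] ⇒ (1 − 5/13z)y_{n+1} = (1 + 8/13z)y_n
  ⇒ R(z) = (1 + 8/13z)/(1 − 5/13z).

Solve |R(x)|<1 on ℝ⁻.
x=-1.72: |R|=0.0352
R=−1: 1+8/13x = −1+5/13x ⇒ -3/13x=2 ⇒ x=2/(-3/13)=-8.6667
Confirm numerically:
  x=-7.488: |R|=0.92990 <1
  x=-7.193: |R|=0.90971 <1
  x=-6.111: |R|=0.82397 <1
  x=-9.246: |R|=1.02934 >1
  x=-9.171: |R|=1.02571 >1
  x=-9.083: |R|=1.02138 >1
So |R|<1 on (-8.6667, 0).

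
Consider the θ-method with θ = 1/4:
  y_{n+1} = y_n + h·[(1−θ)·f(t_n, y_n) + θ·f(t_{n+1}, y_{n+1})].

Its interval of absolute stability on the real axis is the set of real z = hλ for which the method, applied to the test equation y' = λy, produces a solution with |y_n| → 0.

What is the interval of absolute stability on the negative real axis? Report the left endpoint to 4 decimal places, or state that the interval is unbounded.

(-4.0000, 0).

On y'=λy, z=hλ:
  y_{n+1} = y_n + z·[3/4·y_n + 1/4·y_{n+1}] ⇒ (1 − 1/4z)y_{n+1} = (1 + 3/4z)y_n
  R(z) = (1 + 3/4z)/(1 − 1/4z).

Boundary: |R(x)|=1, x<0.
x=-1.79: |R|=0.2366
R=−1: 1+3/4x = −1+1/4x ⇒ -1/2x=2 ⇒ x=2/(-1/2)=-4.0000
Confirm numerically:
  x=-3.135: |R|=0.75753 <1
  x=-2.909: |R|=0.68418 <1
  x=-2.792: |R|=0.64429 <1
  x=-1.669: |R|=0.17763 <1
  x=-4.571: |R|=1.13324 >1
  x=-4.567: |R|=1.13237 >1
  x=-4.229: |R|=1.05566 >1
So |R|<1 on (-4.0000, 0).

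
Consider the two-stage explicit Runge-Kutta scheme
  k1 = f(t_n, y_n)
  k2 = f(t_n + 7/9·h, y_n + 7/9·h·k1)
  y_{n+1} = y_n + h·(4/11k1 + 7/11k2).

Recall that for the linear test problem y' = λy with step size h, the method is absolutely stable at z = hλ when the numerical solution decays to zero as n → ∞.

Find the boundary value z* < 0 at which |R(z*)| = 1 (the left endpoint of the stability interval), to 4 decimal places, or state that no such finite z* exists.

z* = -2.0204.

Set f=λy, z=hλ:
  k1=λy_n ⇒ h·k1=z·y_n;  k2=λ(1+7/9z)y_n ⇒ h·k2=z(1+7/9z)y_n
  y_{n+1}/y_n = 1 + 4/11z + 7/11z(1+7/9z) = 1 + z + 49/99z²
  so R(z) = 1 + z + 49/99z².

Boundary: |R(x)|=1, x<0.
x=-0.37: |R|=0.6978
R=1: x+49/99x²=0 ⇒ x=−99/49=-2.0204; min R=1−1/(4·49/99)=0.4949>−1
Confirm numerically:
  x=-1.613: |R|=0.67474 <1
  x=-1.466: |R|=0.59772 <1
  x=-1.070: |R|=0.49667 <1
  x=-0.819: |R|=0.51299 <1
  x=-2.318: |R|=1.34143 >1
  x=-2.265: |R|=1.27420 >1
Interval (-2.0204, 0).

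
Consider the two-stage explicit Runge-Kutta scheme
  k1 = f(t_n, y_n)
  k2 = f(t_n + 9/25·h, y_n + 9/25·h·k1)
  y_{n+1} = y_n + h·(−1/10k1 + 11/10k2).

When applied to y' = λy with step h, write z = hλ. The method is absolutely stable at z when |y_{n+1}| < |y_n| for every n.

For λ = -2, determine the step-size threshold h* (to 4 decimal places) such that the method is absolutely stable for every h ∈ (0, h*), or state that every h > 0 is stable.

With y'=λy (z=hλ):
  k1=λy_n ⇒ h·k1=z·y_n;  k2=λ(1+9/25z)y_n ⇒ h·k2=z(1+9/25z)y_n
  y_{n+1}/y_n = 1 − 1/10z + 11/10z(1+9/25z) = 1 + z + 99/250z²
  R(z) = 1 + z + 99/250z².

Need |R(x)|<1, x<0.
x=-1.71: |R|=0.4479
R=1: x+99/250x²=0 ⇒ x=−250/99=-2.5253; min R=1−1/(4·99/250)=0.3687>−1
Confirm numerically:
  x=-2.325: |R|=0.81563 <1
  x=-1.462: |R|=0.38443 <1
  x=-1.174: |R|=0.37180 <1
  x=-2.596: |R|=1.07273 >1
  x=-2.563: |R|=1.03831 >1
Stable set (-2.5253, 0).

(-2.5253,0); λ=-2 ⇒ h* = (250/99)/2 = 1.2626.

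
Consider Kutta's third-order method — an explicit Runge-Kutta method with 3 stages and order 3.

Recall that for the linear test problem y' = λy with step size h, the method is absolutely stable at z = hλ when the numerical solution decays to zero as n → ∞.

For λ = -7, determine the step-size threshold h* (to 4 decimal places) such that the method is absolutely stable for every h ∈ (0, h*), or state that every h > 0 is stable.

Test eqn y'=λy, z=hλ:
  order 3, 3-stage ⇒ R(z)=1+z+z^2/2+z^3/6
  (e.g. R(-1.27)=0.19505, |R|=0.19505)

Boundary: |R(x)|=1, x<0.
x=-1.27: |R|=0.1951
|R(-0.79)|=0.4399 |R(-0.69)|=0.4933 |R(-0.58)|=0.5557
Bisect:
  x_lo=-3.2027 |R|=2.5492  x_hi=-0.3710 |R|=0.6893
  mid=-1.78686 |R|=0.14130 →hi
  mid=-2.49478 |R|=0.97071 →hi
  mid=-2.84874 |R|=1.64415 →lo
  mid=-2.67176 |R|=1.28125 →lo
  mid=-2.58327 |R|=1.11978 →lo
  mid=-2.53903 |R|=1.04374 →lo
  mid=-2.51690 |R|=1.00685 →lo
  mid=-2.50584 |R|=0.98869 →hi
  mid=-2.51137 |R|=0.99774 →hi
  ...
  [-2.51276,-2.51258] ⇒ x*=-2.5127
Interval (-2.5127, 0).

(-2.5127,0); λ=-7 ⇒ h* = 0.3590.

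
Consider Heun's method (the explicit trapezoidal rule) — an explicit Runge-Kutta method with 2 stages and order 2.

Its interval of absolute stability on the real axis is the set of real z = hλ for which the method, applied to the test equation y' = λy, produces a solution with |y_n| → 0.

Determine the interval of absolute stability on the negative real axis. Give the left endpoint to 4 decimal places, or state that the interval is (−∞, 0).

(-2.0000, 0).

With y'=λy (z=hλ):
  order 2, 2-stage ⇒ R(z)=1+z+z^2/2
  (e.g. R(-1.24)=0.52880, |R|=0.52880)

Need |R(x)|<1, x<0.
x=-1.24: |R|=0.5288
|R(-1.62)|=0.6922 |R(-1.3)|=0.5450 |R(-0.8)|=0.5200
Bisect:
  x_lo=-2.7515 |R|=2.0339  x_hi=-0.3137 |R|=0.7355
  mid=-1.53259 |R|=0.64183 →hi
  mid=-2.14205 |R|=1.15214 →lo
  mid=-1.83732 |R|=0.85056 →hi
  mid=-1.98969 |R|=0.98974 →hi
  mid=-2.06587 |R|=1.06804 →lo
  mid=-2.02778 |R|=1.02817 →lo
  mid=-2.00874 |R|=1.00877 →lo
  mid=-1.99921 |R|=0.99921 →hi
  ...
  [-2.00011,-1.99996] ⇒ x*=-2.0000
Interval (-2.0000, 0).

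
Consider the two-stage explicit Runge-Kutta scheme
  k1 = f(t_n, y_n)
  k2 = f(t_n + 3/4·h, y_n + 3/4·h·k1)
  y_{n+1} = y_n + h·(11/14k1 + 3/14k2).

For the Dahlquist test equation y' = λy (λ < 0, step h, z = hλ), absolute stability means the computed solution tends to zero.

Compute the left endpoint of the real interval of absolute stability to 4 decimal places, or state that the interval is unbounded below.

Set f=λy, z=hλ:
  k1=λy_n ⇒ h·k1=z·y_n;  k2=λ(1+3/4z)y_n ⇒ h·k2=z(1+3/4z)y_n
  y_{n+1}/y_n = 1 + 11/14z + 3/14z(1+3/4z) = 1 + z + 9/56z²
  ⇒ R(z) = 1 + z + 9/56z².

Boundary: |R(x)|=1, x<0.
x=-0.82: |R|=0.2881
R=1: x+9/56x²=0 ⇒ x=−56/9=-6.2222; min R=1−1/(4·9/56)=-0.5556>−1
Confirm numerically:
  x=-5.482: |R|=0.34784 <1
  x=-5.047: |R|=0.04675 <1
  x=-4.492: |R|=0.24910 <1
  x=-3.234: |R|=0.55313 <1
  x=-6.710: |R|=1.52602 >1
  x=-6.682: |R|=1.49375 >1
  x=-6.338: |R|=1.11793 >1
So |R|<1 on (-6.2222, 0).

z* = -6.2222.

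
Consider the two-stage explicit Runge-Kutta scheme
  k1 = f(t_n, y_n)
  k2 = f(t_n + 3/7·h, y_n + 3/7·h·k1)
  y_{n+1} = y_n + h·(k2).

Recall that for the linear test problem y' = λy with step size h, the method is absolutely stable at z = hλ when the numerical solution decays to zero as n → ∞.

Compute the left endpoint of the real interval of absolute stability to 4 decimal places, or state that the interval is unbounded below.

On y'=λy, z=hλ:
  k1=λy_n ⇒ h·k1=z·y_n;  k2=λ(1+3/7z)y_n ⇒ h·k2=z(1+3/7z)y_n
  y_{n+1}/y_n = 1 + z(1+3/7z) = 1 + z + 3/7z²
  R(z) = 1 + z + 3/7z².

Boundary: |R(x)|=1, x<0.
x=-1.28: |R|=0.4222
R=1: x+3/7x²=0 ⇒ x=−7/3=-2.3333; min R=1−1/(4·3/7)=0.4167>−1
Confirm numerically:
  x=-2.100: |R|=0.79000 <1
  x=-1.615: |R|=0.50281 <1
  x=-1.420: |R|=0.44417 <1
  x=-1.290: |R|=0.42319 <1
  x=-2.843: |R|=1.62099 >1
  x=-2.797: |R|=1.55580 >1
Stable set (-2.3333, 0).

left endpoint -2.3333.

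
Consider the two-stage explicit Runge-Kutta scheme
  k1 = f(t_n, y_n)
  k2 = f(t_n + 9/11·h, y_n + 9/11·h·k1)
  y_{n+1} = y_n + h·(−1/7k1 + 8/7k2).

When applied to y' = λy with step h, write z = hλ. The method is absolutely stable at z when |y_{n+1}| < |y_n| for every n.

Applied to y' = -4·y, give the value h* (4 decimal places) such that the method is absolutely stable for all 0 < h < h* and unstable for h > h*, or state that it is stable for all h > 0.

Set f=λy, z=hλ:
  k1=λy_n ⇒ h·k1=z·y_n;  k2=λ(1+9/11z)y_n ⇒ h·k2=z(1+9/11z)y_n
  y_{n+1}/y_n = 1 − 1/7z + 8/7z(1+9/11z) = 1 + z + 72/77z²
  Hence R(z) = 1 + z + 72/77z².

Need |R(x)|<1, x<0.
x=-0.33: |R|=0.7718
R=1: x+72/77x²=0 ⇒ x=−77/72=-1.0694; min R=1−1/(4·72/77)=0.7326>−1
Confirm numerically:
  x=-0.633: |R|=0.74167 <1
  x=-0.491: |R|=0.73443 <1
  x=-0.482: |R|=0.73524 <1
  x=-1.665: |R|=1.92721 >1
  x=-1.609: |R|=1.81177 >1
  x=-1.312: |R|=1.29757 >1
Stable set (-1.0694, 0).

(-1.0694,0); λ=-4 ⇒ h* = (77/72)/4 = 0.2674.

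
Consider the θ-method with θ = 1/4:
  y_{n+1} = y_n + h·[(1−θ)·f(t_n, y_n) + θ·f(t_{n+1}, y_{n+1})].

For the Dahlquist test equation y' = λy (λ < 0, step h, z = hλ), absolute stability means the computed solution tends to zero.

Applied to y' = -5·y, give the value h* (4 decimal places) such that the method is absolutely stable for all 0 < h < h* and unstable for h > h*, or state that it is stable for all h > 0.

(-4.0000,0); λ=-5 ⇒ h* = (4)/5 = 0.8000.

Test eqn y'=λy, z=hλ:
  y_{n+1} = y_n + z·[3/4·y_n + 1/4·y_{n+1}] ⇒ (1 − 1/4z)y_{n+1} = (1 + 3/4z)y_n
  ⇒ R(z) = (1 + 3/4z)/(1 − 1/4z).

Find x<0 with |R(x)|<1.
x=-1.2: |R|=0.0769
R=−1: 1+3/4x = −1+1/4x ⇒ -1/2x=2 ⇒ x=2/(-1/2)=-4.0000
Confirm numerically:
  x=-3.871: |R|=0.96722 <1
  x=-3.256: |R|=0.79493 <1
  x=-2.876: |R|=0.67307 <1
  x=-4.584: |R|=1.13607 >1
  x=-4.346: |R|=1.08291 >1
Stable set (-4.0000, 0).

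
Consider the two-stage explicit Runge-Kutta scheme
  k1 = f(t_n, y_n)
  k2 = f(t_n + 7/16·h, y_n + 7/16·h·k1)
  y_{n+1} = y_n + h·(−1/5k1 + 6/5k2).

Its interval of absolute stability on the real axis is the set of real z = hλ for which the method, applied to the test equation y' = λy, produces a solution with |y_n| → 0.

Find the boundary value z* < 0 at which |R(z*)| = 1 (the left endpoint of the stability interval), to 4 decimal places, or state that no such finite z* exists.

Set f=λy, z=hλ:
  k1=λy_n ⇒ h·k1=z·y_n;  k2=λ(1+7/16z)y_n ⇒ h·k2=z(1+7/16z)y_n
  y_{n+1}/y_n = 1 − 1/5z + 6/5z(1+7/16z) = 1 + z + 21/40z²
  ⇒ R(z) = 1 + z + 21/40z².

Solve |R(x)|<1 on ℝ⁻.
x=-1.58: |R|=0.7306
R=1: x+21/40x²=0 ⇒ x=−40/21=-1.9048; min R=1−1/(4·21/40)=0.5238>−1
Confirm numerically:
  x=-1.796: |R|=0.89745 <1
  x=-1.424: |R|=0.64058 <1
  x=-0.828: |R|=0.53193 <1
  x=-2.318: |R|=1.50289 >1
  x=-2.297: |R|=1.47301 >1
  x=-1.988: |R|=1.08688 >1
Interval (-1.9048, 0).

left endpoint -1.9048.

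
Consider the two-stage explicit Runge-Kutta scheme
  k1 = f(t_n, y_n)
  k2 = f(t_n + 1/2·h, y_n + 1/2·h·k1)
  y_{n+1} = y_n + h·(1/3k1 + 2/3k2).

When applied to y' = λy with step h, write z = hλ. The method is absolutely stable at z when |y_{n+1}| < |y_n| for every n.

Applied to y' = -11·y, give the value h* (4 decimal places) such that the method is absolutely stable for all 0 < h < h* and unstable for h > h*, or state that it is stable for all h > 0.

(-3.0000,0); λ=-11 ⇒ h* = (3)/11 = 0.2727.

With y'=λy (z=hλ):
  k1=λy_n ⇒ h·k1=z·y_n;  k2=λ(1+1/2z)y_n ⇒ h·k2=z(1+1/2z)y_n
  y_{n+1}/y_n = 1 + 1/3z + 2/3z(1+1/2z) = 1 + z + 1/3z²
  so R(z) = 1 + z + 1/3z².

Solve |R(x)|<1 on ℝ⁻.
x=-1.61: |R|=0.2540
R=1: x+1/3x²=0 ⇒ x=−3=-3.0000; min R=1−1/(4·1/3)=0.2500>−1
Confirm numerically:
  x=-2.734: |R|=0.75759 <1
  x=-1.545: |R|=0.25067 <1
  x=-1.534: |R|=0.25039 <1
  x=-3.421: |R|=1.48008 >1
  x=-3.274: |R|=1.29903 >1
  x=-3.053: |R|=1.05394 >1
Interval (-3.0000, 0).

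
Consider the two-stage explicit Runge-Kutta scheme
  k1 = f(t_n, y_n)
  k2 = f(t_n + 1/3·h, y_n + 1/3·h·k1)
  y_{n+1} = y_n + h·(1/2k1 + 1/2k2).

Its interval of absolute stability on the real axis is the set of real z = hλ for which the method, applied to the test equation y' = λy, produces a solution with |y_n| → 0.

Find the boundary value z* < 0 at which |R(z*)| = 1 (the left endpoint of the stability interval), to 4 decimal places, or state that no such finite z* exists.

Set f=λy, z=hλ:
  k1=λy_n ⇒ h·k1=z·y_n;  k2=λ(1+1/3z)y_n ⇒ h·k2=z(1+1/3z)y_n
  y_{n+1}/y_n = 1 + 1/2z + 1/2z(1+1/3z) = 1 + z + 1/6z²
  ⇒ R(z) = 1 + z + 1/6z².

Find x<0 with |R(x)|<1.
x=-0.75: |R|=0.3438
R=1: x+1/6x²=0 ⇒ x=−6=-6.0000; min R=1−1/(4·1/6)=-0.5000>−1
Confirm numerically:
  x=-5.676: |R|=0.69350 <1
  x=-3.906: |R|=0.36319 <1
  x=-2.836: |R|=0.49552 <1
  x=-2.520: |R|=0.46160 <1
  x=-6.560: |R|=1.61227 >1
  x=-6.150: |R|=1.15375 >1
Interval (-6.0000, 0).

left endpoint -6.0000.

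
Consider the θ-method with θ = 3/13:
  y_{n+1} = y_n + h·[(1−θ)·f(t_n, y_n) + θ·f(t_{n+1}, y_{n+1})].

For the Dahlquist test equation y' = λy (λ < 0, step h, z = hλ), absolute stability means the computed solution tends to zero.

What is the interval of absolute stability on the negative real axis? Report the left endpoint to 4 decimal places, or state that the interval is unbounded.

Test eqn y'=λy, z=hλ:
  y_{n+1} = y_n + z·[10/13·y_n + 3/13·y_{n+1}] ⇒ (1 − 3/13z)y_{n+1} = (1 + 10/13z)y_n
  Hence R(z) = (1 + 10/13z)/(1 − 3/13z).

Find x<0 with |R(x)|<1.
x=-0.99: |R|=0.1941
R=−1: 1+10/13x = −1+3/13x ⇒ -7/13x=2 ⇒ x=2/(-7/13)=-3.7143
Confirm numerically:
  x=-3.026: |R|=0.78177 <1
  x=-2.879: |R|=0.72977 <1
  x=-1.798: |R|=0.27074 <1
  x=-1.686: |R|=0.21376 <1
  x=-3.931: |R|=1.06119 >1
  x=-3.859: |R|=1.04122 >1
Interval (-3.7143, 0).

z∈(-3.7143,0).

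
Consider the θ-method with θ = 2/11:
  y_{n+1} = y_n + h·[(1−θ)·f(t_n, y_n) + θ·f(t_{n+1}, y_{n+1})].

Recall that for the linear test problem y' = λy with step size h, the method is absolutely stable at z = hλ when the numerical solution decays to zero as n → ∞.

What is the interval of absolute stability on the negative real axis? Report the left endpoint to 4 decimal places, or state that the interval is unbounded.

(-3.1429, 0).

Test eqn y'=λy, z=hλ:
  y_{n+1} = y_n + z·[9/11·y_n + 2/11·y_{n+1}] ⇒ (1 − 2/11z)y_{n+1} = (1 + 9/11z)y_n
  so R(z) = (1 + 9/11z)/(1 − 2/11z).

Need |R(x)|<1, x<0.
x=-1.03: |R|=0.1325
R=−1: 1+9/11x = −1+2/11x ⇒ -7/11x=2 ⇒ x=2/(-7/11)=-3.1429
Confirm numerically:
  x=-2.740: |R|=0.82888 <1
  x=-2.314: |R|=0.62874 <1
  x=-1.695: |R|=0.29569 <1
  x=-3.652: |R|=1.19471 >1
  x=-3.398: |R|=1.10036 >1
  x=-3.270: |R|=1.05074 >1
Interval (-3.1429, 0).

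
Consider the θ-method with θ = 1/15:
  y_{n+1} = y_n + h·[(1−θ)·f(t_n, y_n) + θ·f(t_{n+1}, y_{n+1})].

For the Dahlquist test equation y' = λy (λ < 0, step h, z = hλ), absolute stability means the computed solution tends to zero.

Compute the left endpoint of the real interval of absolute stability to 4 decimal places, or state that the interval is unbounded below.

left endpoint -2.3077.

On y'=λy, z=hλ:
  y_{n+1} = y_n + z·[14/15·y_n + 1/15·y_{n+1}] ⇒ (1 − 1/15z)y_{n+1} = (1 + 14/15z)y_n
  so R(z) = (1 + 14/15z)/(1 − 1/15z).

Solve |R(x)|<1 on ℝ⁻.
x=-0.75: |R|=0.2857
R=−1: 1+14/15x = −1+1/15x ⇒ -13/15x=2 ⇒ x=2/(-13/15)=-2.3077
Confirm numerically:
  x=-1.953: |R|=0.72801 <1
  x=-1.679: |R|=0.50998 <1
  x=-1.364: |R|=0.25031 <1
  x=-2.734: |R|=1.31251 >1
  x=-2.494: |R|=1.13845 >1
Interval (-2.3077, 0).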